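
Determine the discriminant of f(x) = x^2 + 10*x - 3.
Δ = 112

For a quadratic a x^2 + b x + c the discriminant is Δ = b^2 - 4ac = (10)^2 - 4*(1)*(-3) = 100 - (-12) = 112.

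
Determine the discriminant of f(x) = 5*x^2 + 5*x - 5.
Δ = 125

For a quadratic a x^2 + b x + c the discriminant is Δ = b^2 - 4ac = (5)^2 - 4*(5)*(-5) = 25 - (-100) = 125.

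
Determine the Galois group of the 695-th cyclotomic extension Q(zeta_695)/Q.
|Gal(Q(zeta_695)/Q)| = phi(695) = 552; group ≅ (Z/695Z)^* ≅ Z/4Z × Z/138Z

The n-th cyclotomic polynomial Φ_695(x) is the minimal polynomial of zeta_695 over Q and has degree phi(695) = 552. So Q(zeta_695) is a degree-552 Galois extension with Galois group (Z/695Z)^*. By CRT, (Z/695Z)^* ≅ (Z/5Z)^* × (Z/139Z)^*. Each prime-power unit group is (Z/5Z)^* ≅ Z/4Z; (Z/139Z)^* ≅ Z/138Z. Hence Gal(Q(zeta_695)/Q) ≅ Z/4Z × Z/138Z.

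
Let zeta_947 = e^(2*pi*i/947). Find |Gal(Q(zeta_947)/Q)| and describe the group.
|Gal(Q(zeta_947)/Q)| = phi(947) = 946; group ≅ (Z/947Z)^* ≅ Z/946Z

The n-th cyclotomic polynomial Φ_947(x) is the minimal polynomial of zeta_947 over Q and has degree phi(947) = 946. So Q(zeta_947) is a degree-946 Galois extension with Galois group (Z/947Z)^*. (Z/947Z)^* is cyclic since 947 is an odd prime power (or 4). Hence Gal(Q(zeta_947)/Q) ≅ Z/946Z.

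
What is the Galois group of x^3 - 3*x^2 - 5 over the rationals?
Gal(K/Q) = S_3 (symmetric group of order 6)

Compute the discriminant of x^3 + (-3)*x^2 + (0)*x + (-5): Δ = -1215. Since Δ is not a rational square, the Galois group is not contained in A_3; it must be the full S_3 (irreducibility of the cubic rules out anything smaller).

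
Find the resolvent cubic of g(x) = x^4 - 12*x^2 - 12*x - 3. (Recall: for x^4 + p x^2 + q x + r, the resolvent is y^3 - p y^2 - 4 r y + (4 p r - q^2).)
h(y) = y^3 + 12*y^2 + 12*y

Identify coefficients: p = -12, q = -12, r = -3.
Plug into h(y) = y^3 - p y^2 - 4 r y + (4 p r - q^2):
  h(y) = y^3 - (-12) y^2 - 4*(-3) y + (4*(-12)*(-3) - (-12)^2)
       = y^3 + (12) y^2 + (12) y + (0).
Simplifying: h(y) = y^3 + 12*y^2 + 12*y.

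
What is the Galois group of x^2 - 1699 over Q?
Gal(K/Q) = Z/2Z (cyclic of order 2)

x^2 - 1699 is irreducible over Q since 1699 is not a rational square. The splitting field Q(sqrt(1699)) has degree 2 over Q, and its unique nontrivial automorphism is sqrt(1699) ↦ -sqrt(1699). Hence Gal(Q(sqrt(1699))/Q) = Z/2Z.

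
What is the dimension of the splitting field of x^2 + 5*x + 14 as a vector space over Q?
[K:Q] = 2

The discriminant of x^2 + (5)*x + (14) is b^2 - 4c = 25 - (56) = -31. Since -31 is not a perfect square in Q, the polynomial is irreducible over Q. Its two roots generate a degree-2 extension, so [K:Q] = 2.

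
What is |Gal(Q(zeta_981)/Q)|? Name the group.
|Gal(Q(zeta_981)/Q)| = phi(981) = 648; group ≅ (Z/981Z)^* ≅ Z/6Z × Z/108Z

The n-th cyclotomic polynomial Φ_981(x) is the minimal polynomial of zeta_981 over Q and has degree phi(981) = 648. So Q(zeta_981) is a degree-648 Galois extension with Galois group (Z/981Z)^*. By CRT, (Z/981Z)^* ≅ (Z/9Z)^* × (Z/109Z)^*. Each prime-power unit group is (Z/9Z)^* ≅ Z/6Z; (Z/109Z)^* ≅ Z/108Z. Hence Gal(Q(zeta_981)/Q) ≅ Z/6Z × Z/108Z.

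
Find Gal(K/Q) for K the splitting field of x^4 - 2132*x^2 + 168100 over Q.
Gal(K/Q) = Z/2Z (cyclic of order 2)

f factors as (x^2 - 82)(x^2 - 2050), so the splitting field is K = Q(sqrt(82), sqrt(2050)). The squarefree part of 82 is 82 and the squarefree part of 2050 is also 82, so sqrt(82) and sqrt(2050) are both rational multiples of sqrt(82). Hence Q(sqrt(82)) = Q(sqrt(2050)) = Q(sqrt(82)), and the splitting field collapses to a single degree-2 extension with Galois group Z/2Z.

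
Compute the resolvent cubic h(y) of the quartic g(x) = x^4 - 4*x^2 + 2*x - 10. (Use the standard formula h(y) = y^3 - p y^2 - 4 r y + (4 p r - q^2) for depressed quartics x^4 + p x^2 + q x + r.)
h(y) = y^3 + 4*y^2 + 40*y + 156

Identify coefficients: p = -4, q = 2, r = -10.
Plug into h(y) = y^3 - p y^2 - 4 r y + (4 p r - q^2):
  h(y) = y^3 - (-4) y^2 - 4*(-10) y + (4*(-4)*(-10) - (2)^2)
       = y^3 + (4) y^2 + (40) y + (156).
Simplifying: h(y) = y^3 + 4*y^2 + 40*y + 156.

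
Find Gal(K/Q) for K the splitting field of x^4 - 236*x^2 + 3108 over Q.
Gal(K/Q) = V_4 (Klein four-group, Z/2Z × Z/2Z)

f factors as (x^2 - 222)(x^2 - 14), so the splitting field is K = Q(sqrt(222), sqrt(14)). The elements 222, 14, 3108 are all non-squares in Q, so sqrt(222) and sqrt(14) generate independent quadratic extensions. Thus [K:Q] = 4 and Gal(K/Q) is generated by the two order-2 automorphisms sqrt(222) ↦ -sqrt(222) and sqrt(14) ↦ -sqrt(14), giving V_4.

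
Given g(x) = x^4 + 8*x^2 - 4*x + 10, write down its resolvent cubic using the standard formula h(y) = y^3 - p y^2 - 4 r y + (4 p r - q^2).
h(y) = y^3 - 8*y^2 - 40*y + 304

Identify coefficients: p = 8, q = -4, r = 10.
Plug into h(y) = y^3 - p y^2 - 4 r y + (4 p r - q^2):
  h(y) = y^3 - (8) y^2 - 4*(10) y + (4*(8)*(10) - (-4)^2)
       = y^3 + (-8) y^2 + (-40) y + (304).
Simplifying: h(y) = y^3 - 8*y^2 - 40*y + 304.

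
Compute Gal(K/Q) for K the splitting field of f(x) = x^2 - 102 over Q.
Gal(K/Q) = Z/2Z (cyclic of order 2)

x^2 - 102 is irreducible over Q since 102 is not a rational square. The splitting field Q(sqrt(102)) has degree 2 over Q, and its unique nontrivial automorphism is sqrt(102) ↦ -sqrt(102). Hence Gal(Q(sqrt(102))/Q) = Z/2Z.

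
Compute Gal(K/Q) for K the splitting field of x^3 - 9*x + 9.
Gal(K/Q) = A_3 (cyclic of order 3)

Compute the discriminant of x^3 + (0)*x^2 + (-9)*x + (9): Δ = 729. Since Δ is a perfect square (Δ = 27^2), the Galois group is contained in A_3. Irreducibility forces the group to be transitive on three roots, so Gal = A_3.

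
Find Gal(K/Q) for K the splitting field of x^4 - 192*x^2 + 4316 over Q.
Gal(K/Q) = V_4 (Klein four-group, Z/2Z × Z/2Z)

f factors as (x^2 - 166)(x^2 - 26), so the splitting field is K = Q(sqrt(166), sqrt(26)). The elements 166, 26, 4316 are all non-squares in Q, so sqrt(166) and sqrt(26) generate independent quadratic extensions. Thus [K:Q] = 4 and Gal(K/Q) is generated by the two order-2 automorphisms sqrt(166) ↦ -sqrt(166) and sqrt(26) ↦ -sqrt(26), giving V_4.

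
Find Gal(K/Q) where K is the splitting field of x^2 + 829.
Gal(K/Q) = Z/2Z (cyclic of order 2)

x^2 + 829 is irreducible over Q since -829 is not a rational square. The splitting field Q(sqrt(-829)) has degree 2 over Q, and its unique nontrivial automorphism is sqrt(-829) ↦ -sqrt(-829). Hence Gal(Q(sqrt(-829))/Q) = Z/2Z.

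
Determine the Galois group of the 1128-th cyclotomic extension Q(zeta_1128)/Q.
|Gal(Q(zeta_1128)/Q)| = phi(1128) = 368; group ≅ (Z/1128Z)^* ≅ Z/2Z × Z/2Z × Z/2Z × Z/46Z

The n-th cyclotomic polynomial Φ_1128(x) is the minimal polynomial of zeta_1128 over Q and has degree phi(1128) = 368. So Q(zeta_1128) is a degree-368 Galois extension with Galois group (Z/1128Z)^*. By CRT, (Z/1128Z)^* ≅ (Z/8Z)^* × (Z/3Z)^* × (Z/47Z)^*. Each prime-power unit group is (Z/8Z)^* ≅ Z/2Z × Z/2Z; (Z/3Z)^* ≅ Z/2Z; (Z/47Z)^* ≅ Z/46Z. Hence Gal(Q(zeta_1128)/Q) ≅ Z/2Z × Z/2Z × Z/2Z × Z/46Z.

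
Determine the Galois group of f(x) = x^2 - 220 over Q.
Gal(K/Q) = Z/2Z (cyclic of order 2)

x^2 - 220 is irreducible over Q since 220 is not a rational square. The splitting field Q(sqrt(220)) has degree 2 over Q, and its unique nontrivial automorphism is sqrt(220) ↦ -sqrt(220). Hence Gal(Q(sqrt(220))/Q) = Z/2Z.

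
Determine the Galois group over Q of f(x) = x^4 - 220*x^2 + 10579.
Gal(K/Q) = V_4 (Klein four-group, Z/2Z × Z/2Z)

f factors as (x^2 - 149)(x^2 - 71), so the splitting field is K = Q(sqrt(149), sqrt(71)). The elements 149, 71, 10579 are all non-squares in Q, so sqrt(149) and sqrt(71) generate independent quadratic extensions. Thus [K:Q] = 4 and Gal(K/Q) is generated by the two order-2 automorphisms sqrt(149) ↦ -sqrt(149) and sqrt(71) ↦ -sqrt(71), giving V_4.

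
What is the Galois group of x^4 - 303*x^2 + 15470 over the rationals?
Gal(K/Q) = V_4 (Klein four-group, Z/2Z × Z/2Z)

f factors as (x^2 - 238)(x^2 - 65), so the splitting field is K = Q(sqrt(238), sqrt(65)). The elements 238, 65, 15470 are all non-squares in Q, so sqrt(238) and sqrt(65) generate independent quadratic extensions. Thus [K:Q] = 4 and Gal(K/Q) is generated by the two order-2 automorphisms sqrt(238) ↦ -sqrt(238) and sqrt(65) ↦ -sqrt(65), giving V_4.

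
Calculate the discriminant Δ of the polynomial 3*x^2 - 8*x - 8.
Δ = 160

For a quadratic a x^2 + b x + c the discriminant is Δ = b^2 - 4ac = (-8)^2 - 4*(3)*(-8) = 64 - (-96) = 160.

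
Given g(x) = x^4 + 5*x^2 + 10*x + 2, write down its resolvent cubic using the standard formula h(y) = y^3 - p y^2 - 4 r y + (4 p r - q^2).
h(y) = y^3 - 5*y^2 - 8*y - 60

Identify coefficients: p = 5, q = 10, r = 2.
Plug into h(y) = y^3 - p y^2 - 4 r y + (4 p r - q^2):
  h(y) = y^3 - (5) y^2 - 4*(2) y + (4*(5)*(2) - (10)^2)
       = y^3 + (-5) y^2 + (-8) y + (-60).
Simplifying: h(y) = y^3 - 5*y^2 - 8*y - 60.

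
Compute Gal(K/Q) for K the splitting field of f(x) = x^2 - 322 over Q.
Gal(K/Q) = Z/2Z (cyclic of order 2)

x^2 - 322 is irreducible over Q since 322 is not a rational square. The splitting field Q(sqrt(322)) has degree 2 over Q, and its unique nontrivial automorphism is sqrt(322) ↦ -sqrt(322). Hence Gal(Q(sqrt(322))/Q) = Z/2Z.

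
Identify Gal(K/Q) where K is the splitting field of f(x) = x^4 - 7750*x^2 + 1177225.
Gal(K/Q) = Z/2Z (cyclic of order 2)

f factors as (x^2 - 155)(x^2 - 7595), so the splitting field is K = Q(sqrt(155), sqrt(7595)). The squarefree part of 155 is 155 and the squarefree part of 7595 is also 155, so sqrt(155) and sqrt(7595) are both rational multiples of sqrt(155). Hence Q(sqrt(155)) = Q(sqrt(7595)) = Q(sqrt(155)), and the splitting field collapses to a single degree-2 extension with Galois group Z/2Z.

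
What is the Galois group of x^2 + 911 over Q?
Gal(K/Q) = Z/2Z (cyclic of order 2)

x^2 + 911 is irreducible over Q since -911 is not a rational square. The splitting field Q(sqrt(-911)) has degree 2 over Q, and its unique nontrivial automorphism is sqrt(-911) ↦ -sqrt(-911). Hence Gal(Q(sqrt(-911))/Q) = Z/2Z.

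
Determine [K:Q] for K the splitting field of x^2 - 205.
[K:Q] = 2

The polynomial x^2 - 205 is irreducible over Q since 205 is not a perfect square. Its splitting field is Q(sqrt(205)), which has degree 2 over Q.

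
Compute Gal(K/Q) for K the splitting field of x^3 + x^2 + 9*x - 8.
Gal(K/Q) = S_3 (symmetric group of order 6)

Compute the discriminant of x^3 + (1)*x^2 + (9)*x + (-8): Δ = -5827. Since Δ is not a rational square, the Galois group is not contained in A_3; it must be the full S_3 (irreducibility of the cubic rules out anything smaller).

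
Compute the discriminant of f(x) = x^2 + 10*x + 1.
Δ = 96

For a quadratic a x^2 + b x + c the discriminant is Δ = b^2 - 4ac = (10)^2 - 4*(1)*(1) = 100 - (4) = 96.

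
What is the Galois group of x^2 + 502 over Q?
Gal(K/Q) = Z/2Z (cyclic of order 2)

x^2 + 502 is irreducible over Q since -502 is not a rational square. The splitting field Q(sqrt(-502)) has degree 2 over Q, and its unique nontrivial automorphism is sqrt(-502) ↦ -sqrt(-502). Hence Gal(Q(sqrt(-502))/Q) = Z/2Z.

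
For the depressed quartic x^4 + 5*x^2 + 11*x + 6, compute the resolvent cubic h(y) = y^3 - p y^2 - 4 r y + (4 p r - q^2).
h(y) = y^3 - 5*y^2 - 24*y - 1

Identify coefficients: p = 5, q = 11, r = 6.
Plug into h(y) = y^3 - p y^2 - 4 r y + (4 p r - q^2):
  h(y) = y^3 - (5) y^2 - 4*(6) y + (4*(5)*(6) - (11)^2)
       = y^3 + (-5) y^2 + (-24) y + (-1).
Simplifying: h(y) = y^3 - 5*y^2 - 24*y - 1.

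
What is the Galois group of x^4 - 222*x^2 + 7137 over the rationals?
Gal(K/Q) = V_4 (Klein four-group, Z/2Z × Z/2Z)

f factors as (x^2 - 183)(x^2 - 39), so the splitting field is K = Q(sqrt(183), sqrt(39)). The elements 183, 39, 7137 are all non-squares in Q, so sqrt(183) and sqrt(39) generate independent quadratic extensions. Thus [K:Q] = 4 and Gal(K/Q) is generated by the two order-2 automorphisms sqrt(183) ↦ -sqrt(183) and sqrt(39) ↦ -sqrt(39), giving V_4.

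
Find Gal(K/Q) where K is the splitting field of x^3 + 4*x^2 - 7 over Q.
Gal(K/Q) = S_3 (symmetric group of order 6)

Compute the discriminant of x^3 + (4)*x^2 + (0)*x + (-7): Δ = 469. Since Δ is not a rational square, the Galois group is not contained in A_3; it must be the full S_3 (irreducibility of the cubic rules out anything smaller).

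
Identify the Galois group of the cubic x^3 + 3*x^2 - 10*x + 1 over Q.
Gal(K/Q) = A_3 (cyclic of order 3)

Compute the discriminant of x^3 + (3)*x^2 + (-10)*x + (1): Δ = 4225. Since Δ is a perfect square (Δ = 65^2), the Galois group is contained in A_3. Irreducibility forces the group to be transitive on three roots, so Gal = A_3.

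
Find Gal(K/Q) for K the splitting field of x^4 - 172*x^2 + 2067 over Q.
Gal(K/Q) = V_4 (Klein four-group, Z/2Z × Z/2Z)

f factors as (x^2 - 13)(x^2 - 159), so the splitting field is K = Q(sqrt(13), sqrt(159)). The elements 13, 159, 2067 are all non-squares in Q, so sqrt(13) and sqrt(159) generate independent quadratic extensions. Thus [K:Q] = 4 and Gal(K/Q) is generated by the two order-2 automorphisms sqrt(13) ↦ -sqrt(13) and sqrt(159) ↦ -sqrt(159), giving V_4.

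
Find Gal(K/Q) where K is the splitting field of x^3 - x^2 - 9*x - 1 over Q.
Gal(K/Q) = S_3 (symmetric group of order 6)

Compute the discriminant of x^3 + (-1)*x^2 + (-9)*x + (-1): Δ = 2804. Since Δ is not a rational square, the Galois group is not contained in A_3; it must be the full S_3 (irreducibility of the cubic rules out anything smaller).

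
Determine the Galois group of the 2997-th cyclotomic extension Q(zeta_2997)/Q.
|Gal(Q(zeta_2997)/Q)| = phi(2997) = 1944; group ≅ (Z/2997Z)^* ≅ Z/36Z × Z/54Z

The n-th cyclotomic polynomial Φ_2997(x) is the minimal polynomial of zeta_2997 over Q and has degree phi(2997) = 1944. So Q(zeta_2997) is a degree-1944 Galois extension with Galois group (Z/2997Z)^*. By CRT, (Z/2997Z)^* ≅ (Z/81Z)^* × (Z/37Z)^*. Each prime-power unit group is (Z/81Z)^* ≅ Z/54Z; (Z/37Z)^* ≅ Z/36Z. Hence Gal(Q(zeta_2997)/Q) ≅ Z/36Z × Z/54Z.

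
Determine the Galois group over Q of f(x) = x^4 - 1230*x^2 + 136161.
Gal(K/Q) = Z/2Z (cyclic of order 2)

f factors as (x^2 - 123)(x^2 - 1107), so the splitting field is K = Q(sqrt(123), sqrt(1107)). The squarefree part of 123 is 123 and the squarefree part of 1107 is also 123, so sqrt(123) and sqrt(1107) are both rational multiples of sqrt(123). Hence Q(sqrt(123)) = Q(sqrt(1107)) = Q(sqrt(123)), and the splitting field collapses to a single degree-2 extension with Galois group Z/2Z.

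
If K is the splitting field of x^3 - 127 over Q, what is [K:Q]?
[K:Q] = 6

x^3 - 127 has one real root r = 127^(1/3) and two complex roots r*zeta_3, r*zeta_3^2 where zeta_3 = e^(2*pi*i/3). The splitting field is Q(r, zeta_3). [Q(r):Q] = 3 and [Q(zeta_3):Q] = 2 with gcd = 1, so [Q(r, zeta_3):Q] = 3 * 2 = 6.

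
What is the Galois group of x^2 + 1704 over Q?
Gal(K/Q) = Z/2Z (cyclic of order 2)

x^2 + 1704 is irreducible over Q since -1704 is not a rational square. The splitting field Q(sqrt(-1704)) has degree 2 over Q, and its unique nontrivial automorphism is sqrt(-1704) ↦ -sqrt(-1704). Hence Gal(Q(sqrt(-1704))/Q) = Z/2Z.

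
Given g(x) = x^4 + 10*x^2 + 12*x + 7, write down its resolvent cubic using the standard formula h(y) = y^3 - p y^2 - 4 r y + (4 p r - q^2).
h(y) = y^3 - 10*y^2 - 28*y + 136

Identify coefficients: p = 10, q = 12, r = 7.
Plug into h(y) = y^3 - p y^2 - 4 r y + (4 p r - q^2):
  h(y) = y^3 - (10) y^2 - 4*(7) y + (4*(10)*(7) - (12)^2)
       = y^3 + (-10) y^2 + (-28) y + (136).
Simplifying: h(y) = y^3 - 10*y^2 - 28*y + 136.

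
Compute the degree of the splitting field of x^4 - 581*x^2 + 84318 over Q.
[K:Q] = 4

f factors as (x^2 - 299)(x^2 - 282); the splitting field is K = Q(sqrt(299), sqrt(282)). Since 299, 282, and 84318 are all non-squares in Q, the three subfields Q(sqrt(299)), Q(sqrt(282)), Q(sqrt(84318)) are distinct degree-2 extensions, so [K:Q] = 4 (Klein four Galois group).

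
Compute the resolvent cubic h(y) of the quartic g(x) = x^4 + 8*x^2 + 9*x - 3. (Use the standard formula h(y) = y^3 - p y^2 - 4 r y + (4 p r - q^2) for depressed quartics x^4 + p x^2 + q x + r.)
h(y) = y^3 - 8*y^2 + 12*y - 177

Identify coefficients: p = 8, q = 9, r = -3.
Plug into h(y) = y^3 - p y^2 - 4 r y + (4 p r - q^2):
  h(y) = y^3 - (8) y^2 - 4*(-3) y + (4*(8)*(-3) - (9)^2)
       = y^3 + (-8) y^2 + (12) y + (-177).
Simplifying: h(y) = y^3 - 8*y^2 + 12*y - 177.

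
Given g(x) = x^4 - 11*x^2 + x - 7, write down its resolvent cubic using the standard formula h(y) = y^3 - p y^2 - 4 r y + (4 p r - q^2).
h(y) = y^3 + 11*y^2 + 28*y + 307

Identify coefficients: p = -11, q = 1, r = -7.
Plug into h(y) = y^3 - p y^2 - 4 r y + (4 p r - q^2):
  h(y) = y^3 - (-11) y^2 - 4*(-7) y + (4*(-11)*(-7) - (1)^2)
       = y^3 + (11) y^2 + (28) y + (307).
Simplifying: h(y) = y^3 + 11*y^2 + 28*y + 307.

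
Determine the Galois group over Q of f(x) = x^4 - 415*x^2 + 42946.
Gal(K/Q) = V_4 (Klein four-group, Z/2Z × Z/2Z)

f factors as (x^2 - 218)(x^2 - 197), so the splitting field is K = Q(sqrt(218), sqrt(197)). The elements 218, 197, 42946 are all non-squares in Q, so sqrt(218) and sqrt(197) generate independent quadratic extensions. Thus [K:Q] = 4 and Gal(K/Q) is generated by the two order-2 automorphisms sqrt(218) ↦ -sqrt(218) and sqrt(197) ↦ -sqrt(197), giving V_4.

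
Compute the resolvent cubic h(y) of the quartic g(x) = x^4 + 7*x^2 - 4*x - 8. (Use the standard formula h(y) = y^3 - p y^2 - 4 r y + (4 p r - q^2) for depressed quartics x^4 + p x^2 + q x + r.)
h(y) = y^3 - 7*y^2 + 32*y - 240

Identify coefficients: p = 7, q = -4, r = -8.
Plug into h(y) = y^3 - p y^2 - 4 r y + (4 p r - q^2):
  h(y) = y^3 - (7) y^2 - 4*(-8) y + (4*(7)*(-8) - (-4)^2)
       = y^3 + (-7) y^2 + (32) y + (-240).
Simplifying: h(y) = y^3 - 7*y^2 + 32*y - 240.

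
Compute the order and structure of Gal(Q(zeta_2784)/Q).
|Gal(Q(zeta_2784)/Q)| = phi(2784) = 896; group ≅ (Z/2784Z)^* ≅ Z/2Z × Z/2Z × Z/8Z × Z/28Z

The n-th cyclotomic polynomial Φ_2784(x) is the minimal polynomial of zeta_2784 over Q and has degree phi(2784) = 896. So Q(zeta_2784) is a degree-896 Galois extension with Galois group (Z/2784Z)^*. By CRT, (Z/2784Z)^* ≅ (Z/32Z)^* × (Z/3Z)^* × (Z/29Z)^*. Each prime-power unit group is (Z/32Z)^* ≅ Z/2Z × Z/8Z; (Z/3Z)^* ≅ Z/2Z; (Z/29Z)^* ≅ Z/28Z. Hence Gal(Q(zeta_2784)/Q) ≅ Z/2Z × Z/2Z × Z/8Z × Z/28Z.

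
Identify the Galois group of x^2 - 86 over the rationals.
Gal(K/Q) = Z/2Z (cyclic of order 2)

x^2 - 86 is irreducible over Q since 86 is not a rational square. The splitting field Q(sqrt(86)) has degree 2 over Q, and its unique nontrivial automorphism is sqrt(86) ↦ -sqrt(86). Hence Gal(Q(sqrt(86))/Q) = Z/2Z.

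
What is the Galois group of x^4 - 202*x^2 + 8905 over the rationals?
Gal(K/Q) = V_4 (Klein four-group, Z/2Z × Z/2Z)

f factors as (x^2 - 137)(x^2 - 65), so the splitting field is K = Q(sqrt(137), sqrt(65)). The elements 137, 65, 8905 are all non-squares in Q, so sqrt(137) and sqrt(65) generate independent quadratic extensions. Thus [K:Q] = 4 and Gal(K/Q) is generated by the two order-2 automorphisms sqrt(137) ↦ -sqrt(137) and sqrt(65) ↦ -sqrt(65), giving V_4.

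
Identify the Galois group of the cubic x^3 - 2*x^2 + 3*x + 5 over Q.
Gal(K/Q) = S_3 (symmetric group of order 6)

Compute the discriminant of x^3 + (-2)*x^2 + (3)*x + (5): Δ = -1127. Since Δ is not a rational square, the Galois group is not contained in A_3; it must be the full S_3 (irreducibility of the cubic rules out anything smaller).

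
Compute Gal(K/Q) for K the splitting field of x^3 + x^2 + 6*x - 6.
Gal(K/Q) = S_3 (symmetric group of order 6)

Compute the discriminant of x^3 + (1)*x^2 + (6)*x + (-6): Δ = -2424. Since Δ is not a rational square, the Galois group is not contained in A_3; it must be the full S_3 (irreducibility of the cubic rules out anything smaller).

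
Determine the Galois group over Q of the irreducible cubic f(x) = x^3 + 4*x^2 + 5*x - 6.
Gal(K/Q) = S_3 (symmetric group of order 6)

Compute the discriminant of x^3 + (4)*x^2 + (5)*x + (-6): Δ = -1696. Since Δ is not a rational square, the Galois group is not contained in A_3; it must be the full S_3 (irreducibility of the cubic rules out anything smaller).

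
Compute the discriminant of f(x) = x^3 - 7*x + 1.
Δ = 1345

For a depressed cubic x^3 + p x + q the discriminant is Δ = -4 p^3 - 27 q^2 = -4*(-7)^3 - 27*(1)^2 = 1372 - 27 = 1345.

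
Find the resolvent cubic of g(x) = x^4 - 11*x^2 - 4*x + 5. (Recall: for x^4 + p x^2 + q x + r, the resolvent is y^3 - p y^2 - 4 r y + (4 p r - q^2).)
h(y) = y^3 + 11*y^2 - 20*y - 236

Identify coefficients: p = -11, q = -4, r = 5.
Plug into h(y) = y^3 - p y^2 - 4 r y + (4 p r - q^2):
  h(y) = y^3 - (-11) y^2 - 4*(5) y + (4*(-11)*(5) - (-4)^2)
       = y^3 + (11) y^2 + (-20) y + (-236).
Simplifying: h(y) = y^3 + 11*y^2 - 20*y - 236.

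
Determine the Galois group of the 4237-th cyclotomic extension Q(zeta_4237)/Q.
|Gal(Q(zeta_4237)/Q)| = phi(4237) = 3996; group ≅ (Z/4237Z)^* ≅ Z/18Z × Z/222Z

The n-th cyclotomic polynomial Φ_4237(x) is the minimal polynomial of zeta_4237 over Q and has degree phi(4237) = 3996. So Q(zeta_4237) is a degree-3996 Galois extension with Galois group (Z/4237Z)^*. By CRT, (Z/4237Z)^* ≅ (Z/19Z)^* × (Z/223Z)^*. Each prime-power unit group is (Z/19Z)^* ≅ Z/18Z; (Z/223Z)^* ≅ Z/222Z. Hence Gal(Q(zeta_4237)/Q) ≅ Z/18Z × Z/222Z.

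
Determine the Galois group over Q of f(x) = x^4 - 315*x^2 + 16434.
Gal(K/Q) = V_4 (Klein four-group, Z/2Z × Z/2Z)

f factors as (x^2 - 249)(x^2 - 66), so the splitting field is K = Q(sqrt(249), sqrt(66)). The elements 249, 66, 16434 are all non-squares in Q, so sqrt(249) and sqrt(66) generate independent quadratic extensions. Thus [K:Q] = 4 and Gal(K/Q) is generated by the two order-2 automorphisms sqrt(249) ↦ -sqrt(249) and sqrt(66) ↦ -sqrt(66), giving V_4.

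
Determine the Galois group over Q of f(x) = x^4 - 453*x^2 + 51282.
Gal(K/Q) = V_4 (Klein four-group, Z/2Z × Z/2Z)

f factors as (x^2 - 231)(x^2 - 222), so the splitting field is K = Q(sqrt(231), sqrt(222)). The elements 231, 222, 51282 are all non-squares in Q, so sqrt(231) and sqrt(222) generate independent quadratic extensions. Thus [K:Q] = 4 and Gal(K/Q) is generated by the two order-2 automorphisms sqrt(231) ↦ -sqrt(231) and sqrt(222) ↦ -sqrt(222), giving V_4.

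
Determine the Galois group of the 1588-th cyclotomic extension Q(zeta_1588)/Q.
|Gal(Q(zeta_1588)/Q)| = phi(1588) = 792; group ≅ (Z/1588Z)^* ≅ Z/2Z × Z/396Z

The n-th cyclotomic polynomial Φ_1588(x) is the minimal polynomial of zeta_1588 over Q and has degree phi(1588) = 792. So Q(zeta_1588) is a degree-792 Galois extension with Galois group (Z/1588Z)^*. By CRT, (Z/1588Z)^* ≅ (Z/4Z)^* × (Z/397Z)^*. Each prime-power unit group is (Z/4Z)^* ≅ Z/2Z; (Z/397Z)^* ≅ Z/396Z. Hence Gal(Q(zeta_1588)/Q) ≅ Z/2Z × Z/396Z.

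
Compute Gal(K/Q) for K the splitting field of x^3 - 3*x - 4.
Gal(K/Q) = S_3 (symmetric group of order 6)

Compute the discriminant of x^3 + (0)*x^2 + (-3)*x + (-4): Δ = -324. Since Δ is not a rational square, the Galois group is not contained in A_3; it must be the full S_3 (irreducibility of the cubic rules out anything smaller).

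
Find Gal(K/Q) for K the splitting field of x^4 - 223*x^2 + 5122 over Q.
Gal(K/Q) = V_4 (Klein four-group, Z/2Z × Z/2Z)

f factors as (x^2 - 197)(x^2 - 26), so the splitting field is K = Q(sqrt(197), sqrt(26)). The elements 197, 26, 5122 are all non-squares in Q, so sqrt(197) and sqrt(26) generate independent quadratic extensions. Thus [K:Q] = 4 and Gal(K/Q) is generated by the two order-2 automorphisms sqrt(197) ↦ -sqrt(197) and sqrt(26) ↦ -sqrt(26), giving V_4.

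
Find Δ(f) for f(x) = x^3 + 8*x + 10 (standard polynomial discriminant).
Δ = -4748

For a depressed cubic x^3 + p x + q the discriminant is Δ = -4 p^3 - 27 q^2 = -4*(8)^3 - 27*(10)^2 = -2048 - 2700 = -4748.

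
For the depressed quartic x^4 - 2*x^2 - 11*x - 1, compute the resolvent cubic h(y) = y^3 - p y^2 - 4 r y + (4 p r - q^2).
h(y) = y^3 + 2*y^2 + 4*y - 113

Identify coefficients: p = -2, q = -11, r = -1.
Plug into h(y) = y^3 - p y^2 - 4 r y + (4 p r - q^2):
  h(y) = y^3 - (-2) y^2 - 4*(-1) y + (4*(-2)*(-1) - (-11)^2)
       = y^3 + (2) y^2 + (4) y + (-113).
Simplifying: h(y) = y^3 + 2*y^2 + 4*y - 113.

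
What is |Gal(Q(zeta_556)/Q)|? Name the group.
|Gal(Q(zeta_556)/Q)| = phi(556) = 276; group ≅ (Z/556Z)^* ≅ Z/2Z × Z/138Z

The n-th cyclotomic polynomial Φ_556(x) is the minimal polynomial of zeta_556 over Q and has degree phi(556) = 276. So Q(zeta_556) is a degree-276 Galois extension with Galois group (Z/556Z)^*. By CRT, (Z/556Z)^* ≅ (Z/4Z)^* × (Z/139Z)^*. Each prime-power unit group is (Z/4Z)^* ≅ Z/2Z; (Z/139Z)^* ≅ Z/138Z. Hence Gal(Q(zeta_556)/Q) ≅ Z/2Z × Z/138Z.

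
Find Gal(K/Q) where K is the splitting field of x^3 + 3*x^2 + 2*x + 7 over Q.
Gal(K/Q) = S_3 (symmetric group of order 6)

Compute the discriminant of x^3 + (3)*x^2 + (2)*x + (7): Δ = -1319. Since Δ is not a rational square, the Galois group is not contained in A_3; it must be the full S_3 (irreducibility of the cubic rules out anything smaller).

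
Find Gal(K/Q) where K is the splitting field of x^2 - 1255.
Gal(K/Q) = Z/2Z (cyclic of order 2)

x^2 - 1255 is irreducible over Q since 1255 is not a rational square. The splitting field Q(sqrt(1255)) has degree 2 over Q, and its unique nontrivial automorphism is sqrt(1255) ↦ -sqrt(1255). Hence Gal(Q(sqrt(1255))/Q) = Z/2Z.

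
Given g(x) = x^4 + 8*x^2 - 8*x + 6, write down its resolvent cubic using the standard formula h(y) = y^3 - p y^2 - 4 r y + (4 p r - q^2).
h(y) = y^3 - 8*y^2 - 24*y + 128

Identify coefficients: p = 8, q = -8, r = 6.
Plug into h(y) = y^3 - p y^2 - 4 r y + (4 p r - q^2):
  h(y) = y^3 - (8) y^2 - 4*(6) y + (4*(8)*(6) - (-8)^2)
       = y^3 + (-8) y^2 + (-24) y + (128).
Simplifying: h(y) = y^3 - 8*y^2 - 24*y + 128.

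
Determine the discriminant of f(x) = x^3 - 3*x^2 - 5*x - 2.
Δ = -139

For x^3 + a x^2 + b x + c the discriminant is Δ = 18 a b c - 4 a^3 c + a^2 b^2 - 4 b^3 - 27 c^2.
Plug a = -3, b = -5, c = -2:
  18*(-3)*(-5)*(-2) - 4*(-3)^3*(-2) + (-3)^2*(-5)^2 - 4*(-5)^3 - 27*(-2)^2
  = -540 + (-216) + 225 + (500) + (-108)
  = -139.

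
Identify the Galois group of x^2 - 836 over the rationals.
Gal(K/Q) = Z/2Z (cyclic of order 2)

x^2 - 836 is irreducible over Q since 836 is not a rational square. The splitting field Q(sqrt(836)) has degree 2 over Q, and its unique nontrivial automorphism is sqrt(836) ↦ -sqrt(836). Hence Gal(Q(sqrt(836))/Q) = Z/2Z.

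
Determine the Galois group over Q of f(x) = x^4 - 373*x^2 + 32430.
Gal(K/Q) = V_4 (Klein four-group, Z/2Z × Z/2Z)

f factors as (x^2 - 138)(x^2 - 235), so the splitting field is K = Q(sqrt(138), sqrt(235)). The elements 138, 235, 32430 are all non-squares in Q, so sqrt(138) and sqrt(235) generate independent quadratic extensions. Thus [K:Q] = 4 and Gal(K/Q) is generated by the two order-2 automorphisms sqrt(138) ↦ -sqrt(138) and sqrt(235) ↦ -sqrt(235), giving V_4.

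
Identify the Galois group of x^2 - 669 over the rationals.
Gal(K/Q) = Z/2Z (cyclic of order 2)

x^2 - 669 is irreducible over Q since 669 is not a rational square. The splitting field Q(sqrt(669)) has degree 2 over Q, and its unique nontrivial automorphism is sqrt(669) ↦ -sqrt(669). Hence Gal(Q(sqrt(669))/Q) = Z/2Z.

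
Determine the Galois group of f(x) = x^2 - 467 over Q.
Gal(K/Q) = Z/2Z (cyclic of order 2)

x^2 - 467 is irreducible over Q since 467 is not a rational square. The splitting field Q(sqrt(467)) has degree 2 over Q, and its unique nontrivial automorphism is sqrt(467) ↦ -sqrt(467). Hence Gal(Q(sqrt(467))/Q) = Z/2Z.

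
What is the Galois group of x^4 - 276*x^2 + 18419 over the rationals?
Gal(K/Q) = V_4 (Klein four-group, Z/2Z × Z/2Z)

f factors as (x^2 - 113)(x^2 - 163), so the splitting field is K = Q(sqrt(113), sqrt(163)). The elements 113, 163, 18419 are all non-squares in Q, so sqrt(113) and sqrt(163) generate independent quadratic extensions. Thus [K:Q] = 4 and Gal(K/Q) is generated by the two order-2 automorphisms sqrt(113) ↦ -sqrt(113) and sqrt(163) ↦ -sqrt(163), giving V_4.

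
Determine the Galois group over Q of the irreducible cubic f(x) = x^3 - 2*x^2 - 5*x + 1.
Gal(K/Q) = S_3 (symmetric group of order 6)

Compute the discriminant of x^3 + (-2)*x^2 + (-5)*x + (1): Δ = 785. Since Δ is not a rational square, the Galois group is not contained in A_3; it must be the full S_3 (irreducibility of the cubic rules out anything smaller).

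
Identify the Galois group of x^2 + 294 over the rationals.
Gal(K/Q) = Z/2Z (cyclic of order 2)

x^2 + 294 is irreducible over Q since -294 is not a rational square. The splitting field Q(sqrt(-294)) has degree 2 over Q, and its unique nontrivial automorphism is sqrt(-294) ↦ -sqrt(-294). Hence Gal(Q(sqrt(-294))/Q) = Z/2Z.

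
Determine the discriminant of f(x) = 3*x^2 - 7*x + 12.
Δ = -95

For a quadratic a x^2 + b x + c the discriminant is Δ = b^2 - 4ac = (-7)^2 - 4*(3)*(12) = 49 - (144) = -95.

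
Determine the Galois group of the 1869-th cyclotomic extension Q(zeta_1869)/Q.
|Gal(Q(zeta_1869)/Q)| = phi(1869) = 1056; group ≅ (Z/1869Z)^* ≅ Z/2Z × Z/6Z × Z/88Z

The n-th cyclotomic polynomial Φ_1869(x) is the minimal polynomial of zeta_1869 over Q and has degree phi(1869) = 1056. So Q(zeta_1869) is a degree-1056 Galois extension with Galois group (Z/1869Z)^*. By CRT, (Z/1869Z)^* ≅ (Z/3Z)^* × (Z/7Z)^* × (Z/89Z)^*. Each prime-power unit group is (Z/3Z)^* ≅ Z/2Z; (Z/7Z)^* ≅ Z/6Z; (Z/89Z)^* ≅ Z/88Z. Hence Gal(Q(zeta_1869)/Q) ≅ Z/2Z × Z/6Z × Z/88Z.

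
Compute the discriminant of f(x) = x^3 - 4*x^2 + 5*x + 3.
Δ = -655

For x^3 + a x^2 + b x + c the discriminant is Δ = 18 a b c - 4 a^3 c + a^2 b^2 - 4 b^3 - 27 c^2.
Plug a = -4, b = 5, c = 3:
  18*(-4)*(5)*(3) - 4*(-4)^3*(3) + (-4)^2*(5)^2 - 4*(5)^3 - 27*(3)^2
  = -1080 + (768) + 400 + (-500) + (-243)
  = -655.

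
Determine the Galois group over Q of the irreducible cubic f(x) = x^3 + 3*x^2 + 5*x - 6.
Gal(K/Q) = S_3 (symmetric group of order 6)

Compute the discriminant of x^3 + (3)*x^2 + (5)*x + (-6): Δ = -2219. Since Δ is not a rational square, the Galois group is not contained in A_3; it must be the full S_3 (irreducibility of the cubic rules out anything smaller).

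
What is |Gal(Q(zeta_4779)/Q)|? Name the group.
|Gal(Q(zeta_4779)/Q)| = phi(4779) = 3132; group ≅ (Z/4779Z)^* ≅ Z/54Z × Z/58Z

The n-th cyclotomic polynomial Φ_4779(x) is the minimal polynomial of zeta_4779 over Q and has degree phi(4779) = 3132. So Q(zeta_4779) is a degree-3132 Galois extension with Galois group (Z/4779Z)^*. By CRT, (Z/4779Z)^* ≅ (Z/81Z)^* × (Z/59Z)^*. Each prime-power unit group is (Z/81Z)^* ≅ Z/54Z; (Z/59Z)^* ≅ Z/58Z. Hence Gal(Q(zeta_4779)/Q) ≅ Z/54Z × Z/58Z.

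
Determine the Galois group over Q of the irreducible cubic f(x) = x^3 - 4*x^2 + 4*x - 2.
Gal(K/Q) = S_3 (symmetric group of order 6)

Compute the discriminant of x^3 + (-4)*x^2 + (4)*x + (-2): Δ = -44. Since Δ is not a rational square, the Galois group is not contained in A_3; it must be the full S_3 (irreducibility of the cubic rules out anything smaller).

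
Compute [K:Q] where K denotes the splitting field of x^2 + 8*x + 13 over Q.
[K:Q] = 2

The discriminant of x^2 + (8)*x + (13) is b^2 - 4c = 64 - (52) = 12. Since 12 is not a perfect square in Q, the polynomial is irreducible over Q. Its two roots generate a degree-2 extension, so [K:Q] = 2.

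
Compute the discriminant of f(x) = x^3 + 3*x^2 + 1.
Δ = -135

For x^3 + a x^2 + b x + c the discriminant is Δ = 18 a b c - 4 a^3 c + a^2 b^2 - 4 b^3 - 27 c^2.
Plug a = 3, b = 0, c = 1:
  18*(3)*(0)*(1) - 4*(3)^3*(1) + (3)^2*(0)^2 - 4*(0)^3 - 27*(1)^2
  = 0 + (-108) + 0 + (0) + (-27)
  = -135.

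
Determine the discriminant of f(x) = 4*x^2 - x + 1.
Δ = -15

For a quadratic a x^2 + b x + c the discriminant is Δ = b^2 - 4ac = (-1)^2 - 4*(4)*(1) = 1 - (16) = -15.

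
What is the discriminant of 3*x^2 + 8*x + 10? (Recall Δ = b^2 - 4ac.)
Δ = -56

For a quadratic a x^2 + b x + c the discriminant is Δ = b^2 - 4ac = (8)^2 - 4*(3)*(10) = 64 - (120) = -56.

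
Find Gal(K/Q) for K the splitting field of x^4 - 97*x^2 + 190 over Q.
Gal(K/Q) = V_4 (Klein four-group, Z/2Z × Z/2Z)

f factors as (x^2 - 95)(x^2 - 2), so the splitting field is K = Q(sqrt(95), sqrt(2)). The elements 95, 2, 190 are all non-squares in Q, so sqrt(95) and sqrt(2) generate independent quadratic extensions. Thus [K:Q] = 4 and Gal(K/Q) is generated by the two order-2 automorphisms sqrt(95) ↦ -sqrt(95) and sqrt(2) ↦ -sqrt(2), giving V_4.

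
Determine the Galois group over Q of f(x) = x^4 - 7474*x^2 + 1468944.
Gal(K/Q) = Z/2Z (cyclic of order 2)

f factors as (x^2 - 7272)(x^2 - 202), so the splitting field is K = Q(sqrt(7272), sqrt(202)). The squarefree part of 7272 is 202 and the squarefree part of 202 is also 202, so sqrt(7272) and sqrt(202) are both rational multiples of sqrt(202). Hence Q(sqrt(7272)) = Q(sqrt(202)) = Q(sqrt(202)), and the splitting field collapses to a single degree-2 extension with Galois group Z/2Z.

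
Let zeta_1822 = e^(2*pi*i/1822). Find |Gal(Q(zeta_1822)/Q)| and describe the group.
|Gal(Q(zeta_1822)/Q)| = phi(1822) = 910; group ≅ (Z/1822Z)^* ≅ Z/910Z

The n-th cyclotomic polynomial Φ_1822(x) is the minimal polynomial of zeta_1822 over Q and has degree phi(1822) = 910. So Q(zeta_1822) is a degree-910 Galois extension with Galois group (Z/1822Z)^*. By CRT, (Z/1822Z)^* ≅ (Z/2Z)^* × (Z/911Z)^*. Each prime-power unit group is (Z/2Z)^* ≅ trivial group (order 1); (Z/911Z)^* ≅ Z/910Z. Hence Gal(Q(zeta_1822)/Q) ≅ Z/910Z.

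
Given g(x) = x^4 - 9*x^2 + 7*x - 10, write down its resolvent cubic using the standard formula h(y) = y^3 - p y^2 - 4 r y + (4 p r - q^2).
h(y) = y^3 + 9*y^2 + 40*y + 311

Identify coefficients: p = -9, q = 7, r = -10.
Plug into h(y) = y^3 - p y^2 - 4 r y + (4 p r - q^2):
  h(y) = y^3 - (-9) y^2 - 4*(-10) y + (4*(-9)*(-10) - (7)^2)
       = y^3 + (9) y^2 + (40) y + (311).
Simplifying: h(y) = y^3 + 9*y^2 + 40*y + 311.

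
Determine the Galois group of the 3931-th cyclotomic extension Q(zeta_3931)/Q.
|Gal(Q(zeta_3931)/Q)| = phi(3931) = 3930; group ≅ (Z/3931Z)^* ≅ Z/3930Z

The n-th cyclotomic polynomial Φ_3931(x) is the minimal polynomial of zeta_3931 over Q and has degree phi(3931) = 3930. So Q(zeta_3931) is a degree-3930 Galois extension with Galois group (Z/3931Z)^*. (Z/3931Z)^* is cyclic since 3931 is an odd prime power (or 4). Hence Gal(Q(zeta_3931)/Q) ≅ Z/3930Z.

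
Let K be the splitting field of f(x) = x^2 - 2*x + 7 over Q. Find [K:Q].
[K:Q] = 2

The discriminant of x^2 + (-2)*x + (7) is b^2 - 4c = 4 - (28) = -24. Since -24 is not a perfect square in Q, the polynomial is irreducible over Q. Its two roots generate a degree-2 extension, so [K:Q] = 2.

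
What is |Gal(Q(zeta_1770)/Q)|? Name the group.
|Gal(Q(zeta_1770)/Q)| = phi(1770) = 464; group ≅ (Z/1770Z)^* ≅ Z/2Z × Z/4Z × Z/58Z

The n-th cyclotomic polynomial Φ_1770(x) is the minimal polynomial of zeta_1770 over Q and has degree phi(1770) = 464. So Q(zeta_1770) is a degree-464 Galois extension with Galois group (Z/1770Z)^*. By CRT, (Z/1770Z)^* ≅ (Z/2Z)^* × (Z/3Z)^* × (Z/5Z)^* × (Z/59Z)^*. Each prime-power unit group is (Z/2Z)^* ≅ trivial group (order 1); (Z/3Z)^* ≅ Z/2Z; (Z/5Z)^* ≅ Z/4Z; (Z/59Z)^* ≅ Z/58Z. Hence Gal(Q(zeta_1770)/Q) ≅ Z/2Z × Z/4Z × Z/58Z.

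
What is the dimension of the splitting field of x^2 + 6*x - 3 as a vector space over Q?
[K:Q] = 2

The discriminant of x^2 + (6)*x + (-3) is b^2 - 4c = 36 - (-12) = 48. Since 48 is not a perfect square in Q, the polynomial is irreducible over Q. Its two roots generate a degree-2 extension, so [K:Q] = 2.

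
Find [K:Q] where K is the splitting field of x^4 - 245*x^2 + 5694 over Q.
[K:Q] = 4

f factors as (x^2 - 26)(x^2 - 219); the splitting field is K = Q(sqrt(26), sqrt(219)). Since 26, 219, and 5694 are all non-squares in Q, the three subfields Q(sqrt(26)), Q(sqrt(219)), Q(sqrt(5694)) are distinct degree-2 extensions, so [K:Q] = 4 (Klein four Galois group).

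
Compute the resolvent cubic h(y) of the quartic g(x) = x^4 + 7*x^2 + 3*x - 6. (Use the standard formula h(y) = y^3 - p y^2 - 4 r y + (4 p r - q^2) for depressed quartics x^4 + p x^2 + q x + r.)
h(y) = y^3 - 7*y^2 + 24*y - 177

Identify coefficients: p = 7, q = 3, r = -6.
Plug into h(y) = y^3 - p y^2 - 4 r y + (4 p r - q^2):
  h(y) = y^3 - (7) y^2 - 4*(-6) y + (4*(7)*(-6) - (3)^2)
       = y^3 + (-7) y^2 + (24) y + (-177).
Simplifying: h(y) = y^3 - 7*y^2 + 24*y - 177.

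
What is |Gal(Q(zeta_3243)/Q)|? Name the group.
|Gal(Q(zeta_3243)/Q)| = phi(3243) = 2024; group ≅ (Z/3243Z)^* ≅ Z/2Z × Z/22Z × Z/46Z

The n-th cyclotomic polynomial Φ_3243(x) is the minimal polynomial of zeta_3243 over Q and has degree phi(3243) = 2024. So Q(zeta_3243) is a degree-2024 Galois extension with Galois group (Z/3243Z)^*. By CRT, (Z/3243Z)^* ≅ (Z/3Z)^* × (Z/23Z)^* × (Z/47Z)^*. Each prime-power unit group is (Z/3Z)^* ≅ Z/2Z; (Z/23Z)^* ≅ Z/22Z; (Z/47Z)^* ≅ Z/46Z. Hence Gal(Q(zeta_3243)/Q) ≅ Z/2Z × Z/22Z × Z/46Z.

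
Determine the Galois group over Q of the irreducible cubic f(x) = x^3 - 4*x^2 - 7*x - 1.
Gal(K/Q) = A_3 (cyclic of order 3)

Compute the discriminant of x^3 + (-4)*x^2 + (-7)*x + (-1): Δ = 1369. Since Δ is a perfect square (Δ = 37^2), the Galois group is contained in A_3. Irreducibility forces the group to be transitive on three roots, so Gal = A_3.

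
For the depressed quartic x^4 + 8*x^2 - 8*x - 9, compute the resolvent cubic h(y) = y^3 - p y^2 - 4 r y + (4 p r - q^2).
h(y) = y^3 - 8*y^2 + 36*y - 352

Identify coefficients: p = 8, q = -8, r = -9.
Plug into h(y) = y^3 - p y^2 - 4 r y + (4 p r - q^2):
  h(y) = y^3 - (8) y^2 - 4*(-9) y + (4*(8)*(-9) - (-8)^2)
       = y^3 + (-8) y^2 + (36) y + (-352).
Simplifying: h(y) = y^3 - 8*y^2 + 36*y - 352.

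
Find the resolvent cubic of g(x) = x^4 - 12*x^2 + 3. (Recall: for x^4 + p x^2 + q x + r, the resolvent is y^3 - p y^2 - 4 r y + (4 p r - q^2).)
h(y) = y^3 + 12*y^2 - 12*y - 144

Identify coefficients: p = -12, q = 0, r = 3.
Plug into h(y) = y^3 - p y^2 - 4 r y + (4 p r - q^2):
  h(y) = y^3 - (-12) y^2 - 4*(3) y + (4*(-12)*(3) - (0)^2)
       = y^3 + (12) y^2 + (-12) y + (-144).
Simplifying: h(y) = y^3 + 12*y^2 - 12*y - 144.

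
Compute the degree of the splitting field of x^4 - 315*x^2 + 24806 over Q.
[K:Q] = 4

f factors as (x^2 - 158)(x^2 - 157); the splitting field is K = Q(sqrt(158), sqrt(157)). Since 158, 157, and 24806 are all non-squares in Q, the three subfields Q(sqrt(158)), Q(sqrt(157)), Q(sqrt(24806)) are distinct degree-2 extensions, so [K:Q] = 4 (Klein four Galois group).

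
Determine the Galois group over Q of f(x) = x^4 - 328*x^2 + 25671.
Gal(K/Q) = V_4 (Klein four-group, Z/2Z × Z/2Z)

f factors as (x^2 - 199)(x^2 - 129), so the splitting field is K = Q(sqrt(199), sqrt(129)). The elements 199, 129, 25671 are all non-squares in Q, so sqrt(199) and sqrt(129) generate independent quadratic extensions. Thus [K:Q] = 4 and Gal(K/Q) is generated by the two order-2 automorphisms sqrt(199) ↦ -sqrt(199) and sqrt(129) ↦ -sqrt(129), giving V_4.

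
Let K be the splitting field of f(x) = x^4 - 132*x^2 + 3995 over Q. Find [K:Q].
[K:Q] = 4

f factors as (x^2 - 47)(x^2 - 85); the splitting field is K = Q(sqrt(47), sqrt(85)). Since 47, 85, and 3995 are all non-squares in Q, the three subfields Q(sqrt(47)), Q(sqrt(85)), Q(sqrt(3995)) are distinct degree-2 extensions, so [K:Q] = 4 (Klein four Galois group).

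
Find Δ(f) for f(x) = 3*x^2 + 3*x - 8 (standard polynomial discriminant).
Δ = 105

For a quadratic a x^2 + b x + c the discriminant is Δ = b^2 - 4ac = (3)^2 - 4*(3)*(-8) = 9 - (-96) = 105.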